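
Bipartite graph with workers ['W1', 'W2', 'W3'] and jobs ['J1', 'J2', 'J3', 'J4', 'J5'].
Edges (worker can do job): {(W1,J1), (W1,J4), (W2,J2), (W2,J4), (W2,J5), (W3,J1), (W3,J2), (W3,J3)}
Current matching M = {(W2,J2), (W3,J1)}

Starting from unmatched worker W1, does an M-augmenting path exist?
Yes: W1 → J1 → W3 → J2 → W2 → J5

An M-augmenting path alternates non-matching / matching edges, starting and ending at unmatched vertices.
Path: W1 → J1 → W3 → J2 → W2 → J5
(J5 is unmatched in M, so the path is augmenting.)
Flipping edges along this path would increase |M| from 2 to 3.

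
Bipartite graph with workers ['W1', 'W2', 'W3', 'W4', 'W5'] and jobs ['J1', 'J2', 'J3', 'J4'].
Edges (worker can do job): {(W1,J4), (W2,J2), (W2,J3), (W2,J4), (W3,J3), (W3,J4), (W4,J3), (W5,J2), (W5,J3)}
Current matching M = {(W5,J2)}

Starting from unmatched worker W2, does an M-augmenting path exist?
Yes: W2 → J2 → W5 → J3

An M-augmenting path alternates non-matching / matching edges, starting and ending at unmatched vertices.
Path: W2 → J2 → W5 → J3
(J3 is unmatched in M, so the path is augmenting.)
Flipping edges along this path would increase |M| from 1 to 2.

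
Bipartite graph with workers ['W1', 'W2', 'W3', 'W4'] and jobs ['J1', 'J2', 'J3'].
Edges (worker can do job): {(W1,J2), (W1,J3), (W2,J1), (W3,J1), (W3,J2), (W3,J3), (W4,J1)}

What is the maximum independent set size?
Maximum independent set = 4

By König's theorem:
- Min vertex cover = Max matching = 3
- Max independent set = Total vertices - Min vertex cover
- Max independent set = 7 - 3 = 4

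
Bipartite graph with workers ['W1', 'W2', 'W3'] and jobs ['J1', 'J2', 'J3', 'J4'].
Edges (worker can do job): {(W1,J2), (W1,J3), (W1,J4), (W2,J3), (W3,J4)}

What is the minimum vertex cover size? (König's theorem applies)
Minimum vertex cover size = 3

By König's theorem: in bipartite graphs,
min vertex cover = max matching = 3

Maximum matching has size 3, so minimum vertex cover also has size 3.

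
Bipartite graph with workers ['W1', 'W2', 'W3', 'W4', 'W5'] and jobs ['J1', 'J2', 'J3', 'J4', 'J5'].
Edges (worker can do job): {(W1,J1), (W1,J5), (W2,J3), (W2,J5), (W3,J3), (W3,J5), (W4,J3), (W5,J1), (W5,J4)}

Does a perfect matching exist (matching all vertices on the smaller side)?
No, maximum matching has size 4 < 5

Maximum matching has size 4, need 5 for perfect matching.
Unmatched workers: ['W4']
Unmatched jobs: ['J2']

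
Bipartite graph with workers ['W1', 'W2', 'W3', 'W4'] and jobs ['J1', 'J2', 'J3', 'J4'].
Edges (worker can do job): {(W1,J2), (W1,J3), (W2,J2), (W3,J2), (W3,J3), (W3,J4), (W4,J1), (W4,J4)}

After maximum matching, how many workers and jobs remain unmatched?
Unmatched: 0 workers, 0 jobs

Maximum matching size: 4
Workers: 4 total, 4 matched, 0 unmatched
Jobs: 4 total, 4 matched, 0 unmatched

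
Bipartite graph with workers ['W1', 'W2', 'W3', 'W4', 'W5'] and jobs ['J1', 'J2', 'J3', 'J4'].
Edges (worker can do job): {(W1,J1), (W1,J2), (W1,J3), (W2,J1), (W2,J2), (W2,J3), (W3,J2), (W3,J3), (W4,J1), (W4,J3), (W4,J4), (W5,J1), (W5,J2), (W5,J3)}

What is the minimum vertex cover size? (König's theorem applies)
Minimum vertex cover size = 4

By König's theorem: in bipartite graphs,
min vertex cover = max matching = 4

Maximum matching has size 4, so minimum vertex cover also has size 4.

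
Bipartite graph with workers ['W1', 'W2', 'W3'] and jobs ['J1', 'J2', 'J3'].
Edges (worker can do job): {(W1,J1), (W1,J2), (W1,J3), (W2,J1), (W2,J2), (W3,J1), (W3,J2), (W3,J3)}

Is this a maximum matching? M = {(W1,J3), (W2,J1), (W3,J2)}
Yes, size 3 is maximum

Proposed matching has size 3.
Maximum matching size for this graph: 3.

This is a maximum matching.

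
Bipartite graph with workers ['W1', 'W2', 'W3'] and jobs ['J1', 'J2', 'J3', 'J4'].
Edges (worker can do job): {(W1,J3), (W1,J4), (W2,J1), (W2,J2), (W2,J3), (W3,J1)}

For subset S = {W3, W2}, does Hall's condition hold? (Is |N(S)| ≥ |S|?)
Yes: |N(S)| = 3, |S| = 2

Subset S = {W3, W2}
Neighbors N(S) = {J1, J2, J3}

|N(S)| = 3, |S| = 2
Hall's condition: |N(S)| ≥ |S| is satisfied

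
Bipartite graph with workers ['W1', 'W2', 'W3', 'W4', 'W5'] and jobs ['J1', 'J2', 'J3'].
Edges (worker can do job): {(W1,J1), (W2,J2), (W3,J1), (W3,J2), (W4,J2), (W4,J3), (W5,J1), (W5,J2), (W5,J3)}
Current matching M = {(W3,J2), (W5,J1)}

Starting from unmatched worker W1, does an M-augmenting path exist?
Yes: W1 → J1 → W5 → J3

An M-augmenting path alternates non-matching / matching edges, starting and ending at unmatched vertices.
Path: W1 → J1 → W5 → J3
(J3 is unmatched in M, so the path is augmenting.)
Flipping edges along this path would increase |M| from 2 to 3.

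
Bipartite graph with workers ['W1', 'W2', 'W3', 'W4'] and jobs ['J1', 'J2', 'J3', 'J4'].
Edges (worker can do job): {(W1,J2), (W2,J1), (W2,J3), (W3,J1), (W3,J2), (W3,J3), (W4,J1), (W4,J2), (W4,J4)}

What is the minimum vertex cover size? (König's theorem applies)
Minimum vertex cover size = 4

By König's theorem: in bipartite graphs,
min vertex cover = max matching = 4

Maximum matching has size 4, so minimum vertex cover also has size 4.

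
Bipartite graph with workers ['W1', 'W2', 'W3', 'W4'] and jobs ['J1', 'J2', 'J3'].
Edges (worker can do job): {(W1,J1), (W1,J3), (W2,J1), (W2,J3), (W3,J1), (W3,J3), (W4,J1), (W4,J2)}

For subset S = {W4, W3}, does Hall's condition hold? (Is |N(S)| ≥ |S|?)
Yes: |N(S)| = 3, |S| = 2

Subset S = {W4, W3}
Neighbors N(S) = {J1, J2, J3}

|N(S)| = 3, |S| = 2
Hall's condition: |N(S)| ≥ |S| is satisfied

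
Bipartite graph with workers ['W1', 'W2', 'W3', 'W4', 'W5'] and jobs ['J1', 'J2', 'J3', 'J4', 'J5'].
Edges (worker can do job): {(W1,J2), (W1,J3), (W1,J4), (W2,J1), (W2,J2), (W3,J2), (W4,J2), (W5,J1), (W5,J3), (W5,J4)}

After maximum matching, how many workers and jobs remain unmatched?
Unmatched: 1 workers, 1 jobs

Maximum matching size: 4
Workers: 5 total, 4 matched, 1 unmatched
Jobs: 5 total, 4 matched, 1 unmatched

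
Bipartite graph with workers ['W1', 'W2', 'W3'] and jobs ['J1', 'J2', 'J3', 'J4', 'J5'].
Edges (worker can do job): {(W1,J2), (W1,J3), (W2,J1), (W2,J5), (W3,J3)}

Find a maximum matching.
Matching: {(W1,J2), (W2,J1), (W3,J3)}

Maximum matching (size 3):
  W1 → J2
  W2 → J1
  W3 → J3

Each worker is assigned to at most one job, and each job to at most one worker.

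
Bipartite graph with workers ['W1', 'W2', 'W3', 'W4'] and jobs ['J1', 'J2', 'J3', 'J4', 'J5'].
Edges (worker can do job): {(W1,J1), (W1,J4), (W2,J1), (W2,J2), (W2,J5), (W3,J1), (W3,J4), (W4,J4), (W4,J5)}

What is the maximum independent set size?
Maximum independent set = 5

By König's theorem:
- Min vertex cover = Max matching = 4
- Max independent set = Total vertices - Min vertex cover
- Max independent set = 9 - 4 = 5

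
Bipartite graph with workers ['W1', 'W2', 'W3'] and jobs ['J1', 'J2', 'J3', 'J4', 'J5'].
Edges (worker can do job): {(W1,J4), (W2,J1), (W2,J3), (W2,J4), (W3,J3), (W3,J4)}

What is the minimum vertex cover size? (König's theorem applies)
Minimum vertex cover size = 3

By König's theorem: in bipartite graphs,
min vertex cover = max matching = 3

Maximum matching has size 3, so minimum vertex cover also has size 3.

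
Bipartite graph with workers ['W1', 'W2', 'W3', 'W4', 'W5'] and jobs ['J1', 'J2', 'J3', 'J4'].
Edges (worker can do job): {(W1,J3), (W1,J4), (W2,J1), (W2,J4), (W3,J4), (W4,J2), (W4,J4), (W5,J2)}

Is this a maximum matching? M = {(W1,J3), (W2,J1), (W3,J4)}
No, size 3 is not maximum

Proposed matching has size 3.
Maximum matching size for this graph: 4.

This is NOT maximum - can be improved to size 4.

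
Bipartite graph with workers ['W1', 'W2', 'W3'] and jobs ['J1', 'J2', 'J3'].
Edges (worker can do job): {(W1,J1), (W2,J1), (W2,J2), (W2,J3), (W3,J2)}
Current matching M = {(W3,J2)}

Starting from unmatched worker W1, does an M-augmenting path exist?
Yes: W1 → J1

An M-augmenting path alternates non-matching / matching edges, starting and ending at unmatched vertices.
Path: W1 → J1
(J1 is unmatched in M, so the path is augmenting.)
Flipping edges along this path would increase |M| from 1 to 2.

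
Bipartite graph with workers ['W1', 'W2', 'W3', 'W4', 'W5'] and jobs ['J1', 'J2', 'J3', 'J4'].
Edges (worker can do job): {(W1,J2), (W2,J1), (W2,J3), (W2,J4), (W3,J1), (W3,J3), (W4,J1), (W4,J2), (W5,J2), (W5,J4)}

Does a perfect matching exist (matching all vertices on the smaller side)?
Yes, perfect matching exists (size 4)

Perfect matching: {(W2,J4), (W3,J3), (W4,J1), (W5,J2)}
All 4 vertices on the smaller side are matched.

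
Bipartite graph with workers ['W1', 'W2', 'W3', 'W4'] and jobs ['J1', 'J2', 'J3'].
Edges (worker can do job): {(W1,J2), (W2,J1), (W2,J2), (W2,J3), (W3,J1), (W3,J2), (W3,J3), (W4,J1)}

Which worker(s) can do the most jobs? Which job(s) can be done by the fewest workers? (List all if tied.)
Most versatile: W2, W3 (3 jobs); Least covered: J3 (2 workers)

Worker degrees (jobs they can do): W1:1, W2:3, W3:3, W4:1
Job degrees (workers who can do it): J1:3, J2:3, J3:2

Maximum worker degree is 3, achieved by: W2, W3
Minimum job degree is 2, achieved by: J3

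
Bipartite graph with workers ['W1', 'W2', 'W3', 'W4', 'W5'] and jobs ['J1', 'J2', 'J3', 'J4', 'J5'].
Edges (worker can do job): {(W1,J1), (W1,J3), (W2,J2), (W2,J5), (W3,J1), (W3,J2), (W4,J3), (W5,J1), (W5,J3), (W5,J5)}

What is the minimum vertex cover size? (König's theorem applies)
Minimum vertex cover size = 4

By König's theorem: in bipartite graphs,
min vertex cover = max matching = 4

Maximum matching has size 4, so minimum vertex cover also has size 4.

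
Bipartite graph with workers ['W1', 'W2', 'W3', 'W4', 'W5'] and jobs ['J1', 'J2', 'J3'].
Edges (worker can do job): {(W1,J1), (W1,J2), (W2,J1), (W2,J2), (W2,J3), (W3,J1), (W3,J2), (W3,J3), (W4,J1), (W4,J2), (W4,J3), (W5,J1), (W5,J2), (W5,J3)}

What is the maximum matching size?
Maximum matching size = 3

Maximum matching: {(W3,J3), (W4,J2), (W5,J1)}
Size: 3

This assigns 3 workers to 3 distinct jobs.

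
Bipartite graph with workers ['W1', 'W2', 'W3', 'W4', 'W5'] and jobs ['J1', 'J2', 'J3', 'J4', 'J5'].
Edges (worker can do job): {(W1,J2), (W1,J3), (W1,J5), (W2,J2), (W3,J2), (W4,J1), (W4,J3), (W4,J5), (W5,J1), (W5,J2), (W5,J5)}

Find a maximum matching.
Matching: {(W1,J5), (W3,J2), (W4,J3), (W5,J1)}

Maximum matching (size 4):
  W1 → J5
  W3 → J2
  W4 → J3
  W5 → J1

Each worker is assigned to at most one job, and each job to at most one worker.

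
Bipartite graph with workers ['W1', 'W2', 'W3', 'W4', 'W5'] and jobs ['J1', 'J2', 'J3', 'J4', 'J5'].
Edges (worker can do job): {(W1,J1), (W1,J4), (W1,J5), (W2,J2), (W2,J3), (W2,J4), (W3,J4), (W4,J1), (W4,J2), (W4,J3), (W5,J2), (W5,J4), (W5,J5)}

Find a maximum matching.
Matching: {(W1,J5), (W2,J3), (W3,J4), (W4,J1), (W5,J2)}

Maximum matching (size 5):
  W1 → J5
  W2 → J3
  W3 → J4
  W4 → J1
  W5 → J2

Each worker is assigned to at most one job, and each job to at most one worker.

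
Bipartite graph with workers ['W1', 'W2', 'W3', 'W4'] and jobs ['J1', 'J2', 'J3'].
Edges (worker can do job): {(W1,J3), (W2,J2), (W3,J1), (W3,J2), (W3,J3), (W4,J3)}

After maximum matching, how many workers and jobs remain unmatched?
Unmatched: 1 workers, 0 jobs

Maximum matching size: 3
Workers: 4 total, 3 matched, 1 unmatched
Jobs: 3 total, 3 matched, 0 unmatched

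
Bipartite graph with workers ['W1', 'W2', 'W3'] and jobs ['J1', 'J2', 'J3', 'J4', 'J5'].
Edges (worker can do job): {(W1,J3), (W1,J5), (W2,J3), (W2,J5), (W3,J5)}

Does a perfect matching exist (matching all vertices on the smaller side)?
No, maximum matching has size 2 < 3

Maximum matching has size 2, need 3 for perfect matching.
Unmatched workers: ['W2']
Unmatched jobs: ['J2', 'J4', 'J1']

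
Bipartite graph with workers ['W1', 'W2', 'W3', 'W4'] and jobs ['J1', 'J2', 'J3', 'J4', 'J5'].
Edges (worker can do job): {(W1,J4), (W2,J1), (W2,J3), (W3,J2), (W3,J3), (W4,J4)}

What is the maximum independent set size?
Maximum independent set = 6

By König's theorem:
- Min vertex cover = Max matching = 3
- Max independent set = Total vertices - Min vertex cover
- Max independent set = 9 - 3 = 6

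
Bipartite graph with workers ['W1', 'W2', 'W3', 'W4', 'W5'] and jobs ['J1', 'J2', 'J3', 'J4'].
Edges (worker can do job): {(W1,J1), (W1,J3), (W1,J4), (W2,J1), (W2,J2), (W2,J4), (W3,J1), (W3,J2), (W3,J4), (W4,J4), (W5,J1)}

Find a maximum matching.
Matching: {(W1,J3), (W3,J2), (W4,J4), (W5,J1)}

Maximum matching (size 4):
  W1 → J3
  W3 → J2
  W4 → J4
  W5 → J1

Each worker is assigned to at most one job, and each job to at most one worker.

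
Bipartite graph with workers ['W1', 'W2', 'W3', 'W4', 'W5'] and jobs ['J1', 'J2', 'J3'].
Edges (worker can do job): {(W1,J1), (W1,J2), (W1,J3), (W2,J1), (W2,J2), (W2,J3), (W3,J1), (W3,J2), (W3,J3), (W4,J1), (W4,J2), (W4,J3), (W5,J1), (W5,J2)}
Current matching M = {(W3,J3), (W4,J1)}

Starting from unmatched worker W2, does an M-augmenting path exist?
Yes: W2 → J3 → W3 → J1 → W4 → J2

An M-augmenting path alternates non-matching / matching edges, starting and ending at unmatched vertices.
Path: W2 → J3 → W3 → J1 → W4 → J2
(J2 is unmatched in M, so the path is augmenting.)
Flipping edges along this path would increase |M| from 2 to 3.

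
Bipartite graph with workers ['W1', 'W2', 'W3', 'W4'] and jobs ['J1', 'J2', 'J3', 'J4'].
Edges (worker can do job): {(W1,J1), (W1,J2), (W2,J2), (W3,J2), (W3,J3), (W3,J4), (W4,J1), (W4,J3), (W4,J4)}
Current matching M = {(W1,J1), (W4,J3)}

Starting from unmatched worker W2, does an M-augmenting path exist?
Yes: W2 → J2

An M-augmenting path alternates non-matching / matching edges, starting and ending at unmatched vertices.
Path: W2 → J2
(J2 is unmatched in M, so the path is augmenting.)
Flipping edges along this path would increase |M| from 2 to 3.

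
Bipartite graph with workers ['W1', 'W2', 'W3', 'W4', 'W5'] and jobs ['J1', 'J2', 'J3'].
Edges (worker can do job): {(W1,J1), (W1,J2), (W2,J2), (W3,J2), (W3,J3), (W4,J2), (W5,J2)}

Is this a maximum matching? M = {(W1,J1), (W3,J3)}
No, size 2 is not maximum

Proposed matching has size 2.
Maximum matching size for this graph: 3.

This is NOT maximum - can be improved to size 3.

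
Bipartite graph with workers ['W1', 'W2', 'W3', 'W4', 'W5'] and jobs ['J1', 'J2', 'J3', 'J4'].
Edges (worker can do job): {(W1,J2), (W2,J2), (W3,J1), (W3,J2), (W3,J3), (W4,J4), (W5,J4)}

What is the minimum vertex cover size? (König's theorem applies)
Minimum vertex cover size = 3

By König's theorem: in bipartite graphs,
min vertex cover = max matching = 3

Maximum matching has size 3, so minimum vertex cover also has size 3.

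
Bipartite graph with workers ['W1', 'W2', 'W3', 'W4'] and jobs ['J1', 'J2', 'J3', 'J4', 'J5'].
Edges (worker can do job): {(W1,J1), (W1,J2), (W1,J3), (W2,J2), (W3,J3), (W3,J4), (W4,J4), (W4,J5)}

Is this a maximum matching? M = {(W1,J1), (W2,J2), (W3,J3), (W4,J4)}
Yes, size 4 is maximum

Proposed matching has size 4.
Maximum matching size for this graph: 4.

This is a maximum matching.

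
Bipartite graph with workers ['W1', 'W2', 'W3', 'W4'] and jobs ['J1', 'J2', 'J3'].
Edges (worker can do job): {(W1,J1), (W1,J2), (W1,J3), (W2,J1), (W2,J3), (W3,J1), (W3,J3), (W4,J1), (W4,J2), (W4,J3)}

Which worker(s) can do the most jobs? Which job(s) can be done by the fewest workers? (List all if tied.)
Most versatile: W1, W4 (3 jobs); Least covered: J2 (2 workers)

Worker degrees (jobs they can do): W1:3, W2:2, W3:2, W4:3
Job degrees (workers who can do it): J1:4, J2:2, J3:4

Maximum worker degree is 3, achieved by: W1, W4
Minimum job degree is 2, achieved by: J2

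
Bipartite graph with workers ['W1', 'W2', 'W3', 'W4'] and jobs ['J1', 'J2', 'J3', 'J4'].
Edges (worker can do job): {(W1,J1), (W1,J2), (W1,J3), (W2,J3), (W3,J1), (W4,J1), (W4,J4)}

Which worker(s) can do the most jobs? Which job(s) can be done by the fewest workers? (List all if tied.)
Most versatile: W1 (3 jobs); Least covered: J2, J4 (1 workers)

Worker degrees (jobs they can do): W1:3, W2:1, W3:1, W4:2
Job degrees (workers who can do it): J1:3, J2:1, J3:2, J4:1

Maximum worker degree is 3, achieved by: W1
Minimum job degree is 1, achieved by: J2, J4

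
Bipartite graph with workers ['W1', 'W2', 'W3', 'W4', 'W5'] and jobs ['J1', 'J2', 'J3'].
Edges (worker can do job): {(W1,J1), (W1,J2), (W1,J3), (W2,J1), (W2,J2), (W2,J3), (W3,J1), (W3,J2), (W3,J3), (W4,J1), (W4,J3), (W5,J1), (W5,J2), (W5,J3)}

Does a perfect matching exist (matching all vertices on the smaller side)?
Yes, perfect matching exists (size 3)

Perfect matching: {(W3,J2), (W4,J1), (W5,J3)}
All 3 vertices on the smaller side are matched.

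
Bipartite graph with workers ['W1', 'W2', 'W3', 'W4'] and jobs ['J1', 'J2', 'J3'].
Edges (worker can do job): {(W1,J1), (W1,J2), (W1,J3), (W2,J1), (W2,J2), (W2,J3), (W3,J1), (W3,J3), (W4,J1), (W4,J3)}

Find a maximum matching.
Matching: {(W1,J2), (W3,J3), (W4,J1)}

Maximum matching (size 3):
  W1 → J2
  W3 → J3
  W4 → J1

Each worker is assigned to at most one job, and each job to at most one worker.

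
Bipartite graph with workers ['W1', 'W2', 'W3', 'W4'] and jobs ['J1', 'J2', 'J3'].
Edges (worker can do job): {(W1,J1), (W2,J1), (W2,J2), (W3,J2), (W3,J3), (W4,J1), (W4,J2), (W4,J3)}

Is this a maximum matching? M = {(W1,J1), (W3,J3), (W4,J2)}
Yes, size 3 is maximum

Proposed matching has size 3.
Maximum matching size for this graph: 3.

This is a maximum matching.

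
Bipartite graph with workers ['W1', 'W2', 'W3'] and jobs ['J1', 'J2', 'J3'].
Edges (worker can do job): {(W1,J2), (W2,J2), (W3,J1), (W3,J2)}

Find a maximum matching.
Matching: {(W1,J2), (W3,J1)}

Maximum matching (size 2):
  W1 → J2
  W3 → J1

Each worker is assigned to at most one job, and each job to at most one worker.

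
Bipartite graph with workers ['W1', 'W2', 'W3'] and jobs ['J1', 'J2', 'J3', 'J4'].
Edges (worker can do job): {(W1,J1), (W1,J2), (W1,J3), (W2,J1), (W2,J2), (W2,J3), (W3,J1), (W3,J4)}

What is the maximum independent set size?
Maximum independent set = 4

By König's theorem:
- Min vertex cover = Max matching = 3
- Max independent set = Total vertices - Min vertex cover
- Max independent set = 7 - 3 = 4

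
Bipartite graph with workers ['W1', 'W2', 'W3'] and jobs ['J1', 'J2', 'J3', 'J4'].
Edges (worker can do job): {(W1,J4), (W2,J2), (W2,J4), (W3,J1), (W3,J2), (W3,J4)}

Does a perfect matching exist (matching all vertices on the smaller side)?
Yes, perfect matching exists (size 3)

Perfect matching: {(W1,J4), (W2,J2), (W3,J1)}
All 3 vertices on the smaller side are matched.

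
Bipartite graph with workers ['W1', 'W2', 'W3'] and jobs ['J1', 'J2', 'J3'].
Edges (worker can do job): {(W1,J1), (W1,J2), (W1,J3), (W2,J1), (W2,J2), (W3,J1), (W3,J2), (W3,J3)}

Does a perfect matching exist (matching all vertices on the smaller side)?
Yes, perfect matching exists (size 3)

Perfect matching: {(W1,J1), (W2,J2), (W3,J3)}
All 3 vertices on the smaller side are matched.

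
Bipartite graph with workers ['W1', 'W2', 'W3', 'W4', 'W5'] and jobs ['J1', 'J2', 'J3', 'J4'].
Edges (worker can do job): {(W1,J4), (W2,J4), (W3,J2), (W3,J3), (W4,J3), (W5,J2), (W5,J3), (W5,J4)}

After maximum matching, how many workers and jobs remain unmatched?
Unmatched: 2 workers, 1 jobs

Maximum matching size: 3
Workers: 5 total, 3 matched, 2 unmatched
Jobs: 4 total, 3 matched, 1 unmatched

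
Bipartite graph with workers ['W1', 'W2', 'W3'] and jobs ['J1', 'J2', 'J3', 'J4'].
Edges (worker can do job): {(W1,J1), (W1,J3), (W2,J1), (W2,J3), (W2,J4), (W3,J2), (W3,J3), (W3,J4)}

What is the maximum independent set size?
Maximum independent set = 4

By König's theorem:
- Min vertex cover = Max matching = 3
- Max independent set = Total vertices - Min vertex cover
- Max independent set = 7 - 3 = 4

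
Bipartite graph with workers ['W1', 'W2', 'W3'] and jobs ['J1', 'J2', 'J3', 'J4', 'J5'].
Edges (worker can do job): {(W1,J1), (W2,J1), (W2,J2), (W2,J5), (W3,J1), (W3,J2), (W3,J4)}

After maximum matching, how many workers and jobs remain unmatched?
Unmatched: 0 workers, 2 jobs

Maximum matching size: 3
Workers: 3 total, 3 matched, 0 unmatched
Jobs: 5 total, 3 matched, 2 unmatched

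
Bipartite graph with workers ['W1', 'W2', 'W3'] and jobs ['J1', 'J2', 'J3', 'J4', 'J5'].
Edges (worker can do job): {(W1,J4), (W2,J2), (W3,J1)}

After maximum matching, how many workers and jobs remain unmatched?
Unmatched: 0 workers, 2 jobs

Maximum matching size: 3
Workers: 3 total, 3 matched, 0 unmatched
Jobs: 5 total, 3 matched, 2 unmatched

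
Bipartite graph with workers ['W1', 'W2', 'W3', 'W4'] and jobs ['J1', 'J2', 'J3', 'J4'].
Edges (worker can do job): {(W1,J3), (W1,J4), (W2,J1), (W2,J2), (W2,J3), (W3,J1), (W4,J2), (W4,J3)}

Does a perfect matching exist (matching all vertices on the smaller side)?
Yes, perfect matching exists (size 4)

Perfect matching: {(W1,J4), (W2,J2), (W3,J1), (W4,J3)}
All 4 vertices on the smaller side are matched.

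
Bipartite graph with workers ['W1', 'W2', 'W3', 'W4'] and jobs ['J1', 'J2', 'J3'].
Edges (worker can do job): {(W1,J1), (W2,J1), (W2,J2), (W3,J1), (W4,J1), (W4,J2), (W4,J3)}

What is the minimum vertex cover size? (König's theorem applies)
Minimum vertex cover size = 3

By König's theorem: in bipartite graphs,
min vertex cover = max matching = 3

Maximum matching has size 3, so minimum vertex cover also has size 3.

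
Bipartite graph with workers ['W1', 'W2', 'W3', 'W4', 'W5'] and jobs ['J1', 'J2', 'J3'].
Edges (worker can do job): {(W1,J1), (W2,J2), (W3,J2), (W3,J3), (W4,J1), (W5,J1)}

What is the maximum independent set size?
Maximum independent set = 5

By König's theorem:
- Min vertex cover = Max matching = 3
- Max independent set = Total vertices - Min vertex cover
- Max independent set = 8 - 3 = 5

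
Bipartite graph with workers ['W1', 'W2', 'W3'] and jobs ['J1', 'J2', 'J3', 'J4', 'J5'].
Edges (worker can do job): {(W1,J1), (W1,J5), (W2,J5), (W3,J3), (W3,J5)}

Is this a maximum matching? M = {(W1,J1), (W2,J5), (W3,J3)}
Yes, size 3 is maximum

Proposed matching has size 3.
Maximum matching size for this graph: 3.

This is a maximum matching.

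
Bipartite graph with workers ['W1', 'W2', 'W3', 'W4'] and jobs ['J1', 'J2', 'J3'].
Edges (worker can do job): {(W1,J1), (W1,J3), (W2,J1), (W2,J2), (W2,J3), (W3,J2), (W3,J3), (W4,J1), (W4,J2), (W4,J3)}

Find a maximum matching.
Matching: {(W1,J1), (W3,J3), (W4,J2)}

Maximum matching (size 3):
  W1 → J1
  W3 → J3
  W4 → J2

Each worker is assigned to at most one job, and each job to at most one worker.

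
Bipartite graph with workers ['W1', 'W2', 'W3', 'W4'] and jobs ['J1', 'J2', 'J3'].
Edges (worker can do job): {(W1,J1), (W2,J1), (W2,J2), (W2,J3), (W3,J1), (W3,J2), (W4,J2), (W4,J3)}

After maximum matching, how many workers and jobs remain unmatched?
Unmatched: 1 workers, 0 jobs

Maximum matching size: 3
Workers: 4 total, 3 matched, 1 unmatched
Jobs: 3 total, 3 matched, 0 unmatched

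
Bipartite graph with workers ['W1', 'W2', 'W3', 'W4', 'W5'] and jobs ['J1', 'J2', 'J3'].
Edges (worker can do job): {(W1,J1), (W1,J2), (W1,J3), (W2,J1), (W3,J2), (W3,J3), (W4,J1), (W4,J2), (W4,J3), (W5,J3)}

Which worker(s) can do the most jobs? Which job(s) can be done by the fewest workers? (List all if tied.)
Most versatile: W1, W4 (3 jobs); Least covered: J1, J2 (3 workers)

Worker degrees (jobs they can do): W1:3, W2:1, W3:2, W4:3, W5:1
Job degrees (workers who can do it): J1:3, J2:3, J3:4

Maximum worker degree is 3, achieved by: W1, W4
Minimum job degree is 3, achieved by: J1, J2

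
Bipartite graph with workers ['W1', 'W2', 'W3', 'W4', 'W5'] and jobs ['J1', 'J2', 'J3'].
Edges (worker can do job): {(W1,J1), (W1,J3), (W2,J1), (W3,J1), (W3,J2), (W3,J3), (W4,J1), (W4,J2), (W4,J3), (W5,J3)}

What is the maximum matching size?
Maximum matching size = 3

Maximum matching: {(W3,J1), (W4,J2), (W5,J3)}
Size: 3

This assigns 3 workers to 3 distinct jobs.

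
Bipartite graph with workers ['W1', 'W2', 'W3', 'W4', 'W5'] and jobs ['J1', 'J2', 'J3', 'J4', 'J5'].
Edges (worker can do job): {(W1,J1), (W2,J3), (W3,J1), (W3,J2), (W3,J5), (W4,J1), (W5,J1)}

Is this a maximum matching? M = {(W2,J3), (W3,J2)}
No, size 2 is not maximum

Proposed matching has size 2.
Maximum matching size for this graph: 3.

This is NOT maximum - can be improved to size 3.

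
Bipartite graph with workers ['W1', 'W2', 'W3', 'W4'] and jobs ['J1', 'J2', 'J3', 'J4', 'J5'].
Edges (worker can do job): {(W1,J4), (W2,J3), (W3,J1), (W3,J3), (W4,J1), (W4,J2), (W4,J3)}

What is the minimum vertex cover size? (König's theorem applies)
Minimum vertex cover size = 4

By König's theorem: in bipartite graphs,
min vertex cover = max matching = 4

Maximum matching has size 4, so minimum vertex cover also has size 4.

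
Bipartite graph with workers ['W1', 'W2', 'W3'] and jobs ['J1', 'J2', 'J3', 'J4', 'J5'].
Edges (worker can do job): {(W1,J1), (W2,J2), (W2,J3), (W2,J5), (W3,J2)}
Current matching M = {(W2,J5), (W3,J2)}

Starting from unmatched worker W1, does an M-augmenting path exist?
Yes: W1 → J1

An M-augmenting path alternates non-matching / matching edges, starting and ending at unmatched vertices.
Path: W1 → J1
(J1 is unmatched in M, so the path is augmenting.)
Flipping edges along this path would increase |M| from 2 to 3.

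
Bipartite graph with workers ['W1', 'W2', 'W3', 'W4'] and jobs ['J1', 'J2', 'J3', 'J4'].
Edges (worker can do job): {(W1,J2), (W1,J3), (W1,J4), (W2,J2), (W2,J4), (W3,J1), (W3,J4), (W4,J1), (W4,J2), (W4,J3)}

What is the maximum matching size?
Maximum matching size = 4

Maximum matching: {(W1,J3), (W2,J4), (W3,J1), (W4,J2)}
Size: 4

This assigns 4 workers to 4 distinct jobs.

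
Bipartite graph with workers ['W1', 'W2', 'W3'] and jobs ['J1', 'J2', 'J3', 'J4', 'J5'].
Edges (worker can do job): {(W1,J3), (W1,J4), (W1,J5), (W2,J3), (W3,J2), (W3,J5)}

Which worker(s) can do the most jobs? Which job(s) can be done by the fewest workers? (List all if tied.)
Most versatile: W1 (3 jobs); Least covered: J1 (0 workers)

Worker degrees (jobs they can do): W1:3, W2:1, W3:2
Job degrees (workers who can do it): J1:0, J2:1, J3:2, J4:1, J5:2

Maximum worker degree is 3, achieved by: W1
Minimum job degree is 0, achieved by: J1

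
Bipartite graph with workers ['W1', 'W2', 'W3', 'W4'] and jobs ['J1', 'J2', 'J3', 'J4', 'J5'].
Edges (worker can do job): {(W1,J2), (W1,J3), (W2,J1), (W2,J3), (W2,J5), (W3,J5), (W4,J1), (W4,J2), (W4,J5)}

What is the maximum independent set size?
Maximum independent set = 5

By König's theorem:
- Min vertex cover = Max matching = 4
- Max independent set = Total vertices - Min vertex cover
- Max independent set = 9 - 4 = 5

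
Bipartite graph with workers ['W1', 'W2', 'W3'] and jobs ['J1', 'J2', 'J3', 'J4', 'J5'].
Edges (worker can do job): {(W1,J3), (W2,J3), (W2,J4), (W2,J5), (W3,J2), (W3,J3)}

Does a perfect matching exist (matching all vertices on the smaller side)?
Yes, perfect matching exists (size 3)

Perfect matching: {(W1,J3), (W2,J4), (W3,J2)}
All 3 vertices on the smaller side are matched.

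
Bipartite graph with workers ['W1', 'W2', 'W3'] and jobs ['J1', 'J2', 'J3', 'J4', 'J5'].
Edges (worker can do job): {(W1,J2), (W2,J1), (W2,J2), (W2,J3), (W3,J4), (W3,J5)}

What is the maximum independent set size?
Maximum independent set = 5

By König's theorem:
- Min vertex cover = Max matching = 3
- Max independent set = Total vertices - Min vertex cover
- Max independent set = 8 - 3 = 5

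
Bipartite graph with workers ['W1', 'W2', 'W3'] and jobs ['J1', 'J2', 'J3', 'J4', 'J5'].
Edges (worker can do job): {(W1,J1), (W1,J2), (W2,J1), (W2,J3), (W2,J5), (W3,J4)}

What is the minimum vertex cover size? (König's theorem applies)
Minimum vertex cover size = 3

By König's theorem: in bipartite graphs,
min vertex cover = max matching = 3

Maximum matching has size 3, so minimum vertex cover also has size 3.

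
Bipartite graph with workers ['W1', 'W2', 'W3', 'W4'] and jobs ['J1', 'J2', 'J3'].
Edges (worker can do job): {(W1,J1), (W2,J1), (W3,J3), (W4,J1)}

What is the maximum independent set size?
Maximum independent set = 5

By König's theorem:
- Min vertex cover = Max matching = 2
- Max independent set = Total vertices - Min vertex cover
- Max independent set = 7 - 2 = 5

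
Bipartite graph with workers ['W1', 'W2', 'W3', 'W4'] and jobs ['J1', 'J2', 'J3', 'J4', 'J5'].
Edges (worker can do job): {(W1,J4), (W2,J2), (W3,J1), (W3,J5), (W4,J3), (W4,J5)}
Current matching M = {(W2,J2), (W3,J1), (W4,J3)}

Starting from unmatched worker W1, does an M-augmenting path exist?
Yes: W1 → J4

An M-augmenting path alternates non-matching / matching edges, starting and ending at unmatched vertices.
Path: W1 → J4
(J4 is unmatched in M, so the path is augmenting.)
Flipping edges along this path would increase |M| from 3 to 4.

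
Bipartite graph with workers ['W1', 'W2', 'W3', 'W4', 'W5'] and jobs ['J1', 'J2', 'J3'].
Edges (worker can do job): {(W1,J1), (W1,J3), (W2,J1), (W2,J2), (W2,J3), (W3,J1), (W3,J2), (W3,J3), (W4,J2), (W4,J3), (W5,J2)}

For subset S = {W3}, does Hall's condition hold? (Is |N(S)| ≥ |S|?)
Yes: |N(S)| = 3, |S| = 1

Subset S = {W3}
Neighbors N(S) = {J1, J2, J3}

|N(S)| = 3, |S| = 1
Hall's condition: |N(S)| ≥ |S| is satisfied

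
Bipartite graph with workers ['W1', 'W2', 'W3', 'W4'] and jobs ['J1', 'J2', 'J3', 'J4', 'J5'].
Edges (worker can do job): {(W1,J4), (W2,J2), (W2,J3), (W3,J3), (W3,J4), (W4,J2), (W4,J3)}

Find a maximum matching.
Matching: {(W2,J2), (W3,J4), (W4,J3)}

Maximum matching (size 3):
  W2 → J2
  W3 → J4
  W4 → J3

Each worker is assigned to at most one job, and each job to at most one worker.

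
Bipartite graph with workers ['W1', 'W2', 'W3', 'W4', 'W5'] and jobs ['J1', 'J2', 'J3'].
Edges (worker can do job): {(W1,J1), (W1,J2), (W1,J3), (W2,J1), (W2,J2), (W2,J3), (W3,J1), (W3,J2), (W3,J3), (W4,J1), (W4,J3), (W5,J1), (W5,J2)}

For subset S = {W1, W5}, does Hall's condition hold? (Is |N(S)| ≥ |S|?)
Yes: |N(S)| = 3, |S| = 2

Subset S = {W1, W5}
Neighbors N(S) = {J1, J2, J3}

|N(S)| = 3, |S| = 2
Hall's condition: |N(S)| ≥ |S| is satisfied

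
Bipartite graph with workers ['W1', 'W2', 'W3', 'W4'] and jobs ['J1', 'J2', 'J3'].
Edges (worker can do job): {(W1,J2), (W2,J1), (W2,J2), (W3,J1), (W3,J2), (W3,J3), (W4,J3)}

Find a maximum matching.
Matching: {(W1,J2), (W3,J1), (W4,J3)}

Maximum matching (size 3):
  W1 → J2
  W3 → J1
  W4 → J3

Each worker is assigned to at most one job, and each job to at most one worker.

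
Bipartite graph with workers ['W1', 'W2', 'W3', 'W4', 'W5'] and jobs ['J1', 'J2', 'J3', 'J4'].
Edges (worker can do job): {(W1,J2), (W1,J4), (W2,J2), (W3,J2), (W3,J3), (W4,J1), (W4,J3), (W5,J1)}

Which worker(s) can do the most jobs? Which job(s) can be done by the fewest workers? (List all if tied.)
Most versatile: W1, W3, W4 (2 jobs); Least covered: J4 (1 workers)

Worker degrees (jobs they can do): W1:2, W2:1, W3:2, W4:2, W5:1
Job degrees (workers who can do it): J1:2, J2:3, J3:2, J4:1

Maximum worker degree is 2, achieved by: W1, W3, W4
Minimum job degree is 1, achieved by: J4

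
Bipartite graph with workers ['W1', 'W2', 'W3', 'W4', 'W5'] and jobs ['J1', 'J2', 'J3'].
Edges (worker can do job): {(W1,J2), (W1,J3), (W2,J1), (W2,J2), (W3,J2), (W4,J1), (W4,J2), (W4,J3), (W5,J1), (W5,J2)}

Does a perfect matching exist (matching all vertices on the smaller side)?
Yes, perfect matching exists (size 3)

Perfect matching: {(W3,J2), (W4,J3), (W5,J1)}
All 3 vertices on the smaller side are matched.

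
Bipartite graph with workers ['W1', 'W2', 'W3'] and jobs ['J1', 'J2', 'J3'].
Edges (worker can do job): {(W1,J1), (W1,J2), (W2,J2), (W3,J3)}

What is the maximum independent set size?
Maximum independent set = 3

By König's theorem:
- Min vertex cover = Max matching = 3
- Max independent set = Total vertices - Min vertex cover
- Max independent set = 6 - 3 = 3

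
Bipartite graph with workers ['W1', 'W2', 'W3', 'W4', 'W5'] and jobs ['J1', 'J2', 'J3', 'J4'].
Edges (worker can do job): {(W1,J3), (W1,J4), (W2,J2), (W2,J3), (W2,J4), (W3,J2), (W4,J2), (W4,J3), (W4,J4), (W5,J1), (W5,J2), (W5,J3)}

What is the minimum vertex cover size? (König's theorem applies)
Minimum vertex cover size = 4

By König's theorem: in bipartite graphs,
min vertex cover = max matching = 4

Maximum matching has size 4, so minimum vertex cover also has size 4.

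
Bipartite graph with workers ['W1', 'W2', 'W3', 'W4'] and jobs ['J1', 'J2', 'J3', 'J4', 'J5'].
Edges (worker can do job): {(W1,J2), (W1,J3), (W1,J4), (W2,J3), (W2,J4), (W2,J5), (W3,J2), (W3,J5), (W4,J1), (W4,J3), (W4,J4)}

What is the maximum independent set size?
Maximum independent set = 5

By König's theorem:
- Min vertex cover = Max matching = 4
- Max independent set = Total vertices - Min vertex cover
- Max independent set = 9 - 4 = 5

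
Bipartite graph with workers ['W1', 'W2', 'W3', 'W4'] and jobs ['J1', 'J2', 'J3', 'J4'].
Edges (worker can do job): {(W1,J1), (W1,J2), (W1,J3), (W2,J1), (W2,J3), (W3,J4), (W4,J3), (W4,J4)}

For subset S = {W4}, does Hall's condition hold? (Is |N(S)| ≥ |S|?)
Yes: |N(S)| = 2, |S| = 1

Subset S = {W4}
Neighbors N(S) = {J3, J4}

|N(S)| = 2, |S| = 1
Hall's condition: |N(S)| ≥ |S| is satisfied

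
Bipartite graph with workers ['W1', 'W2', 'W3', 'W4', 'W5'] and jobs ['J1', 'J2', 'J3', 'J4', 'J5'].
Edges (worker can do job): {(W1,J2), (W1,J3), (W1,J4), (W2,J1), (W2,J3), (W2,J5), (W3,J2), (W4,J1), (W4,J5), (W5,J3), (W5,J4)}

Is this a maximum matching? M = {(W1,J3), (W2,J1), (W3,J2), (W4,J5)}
No, size 4 is not maximum

Proposed matching has size 4.
Maximum matching size for this graph: 5.

This is NOT maximum - can be improved to size 5.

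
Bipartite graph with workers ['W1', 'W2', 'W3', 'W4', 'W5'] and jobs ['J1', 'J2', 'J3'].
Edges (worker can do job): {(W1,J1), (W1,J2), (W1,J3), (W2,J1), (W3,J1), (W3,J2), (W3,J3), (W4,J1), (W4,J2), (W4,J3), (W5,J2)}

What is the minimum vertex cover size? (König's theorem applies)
Minimum vertex cover size = 3

By König's theorem: in bipartite graphs,
min vertex cover = max matching = 3

Maximum matching has size 3, so minimum vertex cover also has size 3.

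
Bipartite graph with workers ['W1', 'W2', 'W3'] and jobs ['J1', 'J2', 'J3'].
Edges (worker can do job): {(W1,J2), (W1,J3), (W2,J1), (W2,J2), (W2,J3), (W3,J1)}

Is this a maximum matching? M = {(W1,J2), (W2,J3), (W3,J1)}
Yes, size 3 is maximum

Proposed matching has size 3.
Maximum matching size for this graph: 3.

This is a maximum matching.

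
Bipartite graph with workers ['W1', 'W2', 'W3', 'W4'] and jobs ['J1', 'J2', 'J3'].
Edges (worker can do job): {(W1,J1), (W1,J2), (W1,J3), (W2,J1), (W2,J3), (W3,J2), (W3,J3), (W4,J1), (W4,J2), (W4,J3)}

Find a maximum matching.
Matching: {(W1,J1), (W3,J3), (W4,J2)}

Maximum matching (size 3):
  W1 → J1
  W3 → J3
  W4 → J2

Each worker is assigned to at most one job, and each job to at most one worker.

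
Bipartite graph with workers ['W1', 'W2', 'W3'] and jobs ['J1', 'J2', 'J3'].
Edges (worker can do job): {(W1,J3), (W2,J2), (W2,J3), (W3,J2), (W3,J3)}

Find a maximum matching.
Matching: {(W1,J3), (W3,J2)}

Maximum matching (size 2):
  W1 → J3
  W3 → J2

Each worker is assigned to at most one job, and each job to at most one worker.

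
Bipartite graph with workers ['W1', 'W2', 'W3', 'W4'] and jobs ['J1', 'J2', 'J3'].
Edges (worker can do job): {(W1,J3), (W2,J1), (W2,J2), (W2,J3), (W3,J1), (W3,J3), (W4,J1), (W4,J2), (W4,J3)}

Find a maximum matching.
Matching: {(W2,J2), (W3,J1), (W4,J3)}

Maximum matching (size 3):
  W2 → J2
  W3 → J1
  W4 → J3

Each worker is assigned to at most one job, and each job to at most one worker.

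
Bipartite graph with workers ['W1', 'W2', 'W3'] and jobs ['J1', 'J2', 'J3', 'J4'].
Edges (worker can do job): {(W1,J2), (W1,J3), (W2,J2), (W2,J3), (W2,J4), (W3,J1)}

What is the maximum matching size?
Maximum matching size = 3

Maximum matching: {(W1,J2), (W2,J4), (W3,J1)}
Size: 3

This assigns 3 workers to 3 distinct jobs.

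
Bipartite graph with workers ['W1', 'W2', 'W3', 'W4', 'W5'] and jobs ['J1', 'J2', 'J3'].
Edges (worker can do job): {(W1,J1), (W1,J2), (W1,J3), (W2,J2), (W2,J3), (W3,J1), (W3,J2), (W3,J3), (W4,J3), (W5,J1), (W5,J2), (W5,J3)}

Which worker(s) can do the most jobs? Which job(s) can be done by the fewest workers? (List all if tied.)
Most versatile: W1, W3, W5 (3 jobs); Least covered: J1 (3 workers)

Worker degrees (jobs they can do): W1:3, W2:2, W3:3, W4:1, W5:3
Job degrees (workers who can do it): J1:3, J2:4, J3:5

Maximum worker degree is 3, achieved by: W1, W3, W5
Minimum job degree is 3, achieved by: J1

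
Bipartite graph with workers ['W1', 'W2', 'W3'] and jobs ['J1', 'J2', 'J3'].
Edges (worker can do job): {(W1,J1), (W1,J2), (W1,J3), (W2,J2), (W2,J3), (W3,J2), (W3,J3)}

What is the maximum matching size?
Maximum matching size = 3

Maximum matching: {(W1,J1), (W2,J2), (W3,J3)}
Size: 3

This assigns 3 workers to 3 distinct jobs.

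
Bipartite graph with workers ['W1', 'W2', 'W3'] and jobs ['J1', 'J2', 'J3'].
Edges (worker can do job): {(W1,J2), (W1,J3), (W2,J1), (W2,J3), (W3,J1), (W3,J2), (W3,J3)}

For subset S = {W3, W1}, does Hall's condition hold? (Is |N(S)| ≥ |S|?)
Yes: |N(S)| = 3, |S| = 2

Subset S = {W3, W1}
Neighbors N(S) = {J1, J2, J3}

|N(S)| = 3, |S| = 2
Hall's condition: |N(S)| ≥ |S| is satisfied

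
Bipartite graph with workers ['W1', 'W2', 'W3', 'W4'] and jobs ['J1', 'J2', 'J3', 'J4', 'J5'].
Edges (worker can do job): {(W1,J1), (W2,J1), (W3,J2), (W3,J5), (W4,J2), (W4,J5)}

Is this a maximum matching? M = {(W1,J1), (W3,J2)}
No, size 2 is not maximum

Proposed matching has size 2.
Maximum matching size for this graph: 3.

This is NOT maximum - can be improved to size 3.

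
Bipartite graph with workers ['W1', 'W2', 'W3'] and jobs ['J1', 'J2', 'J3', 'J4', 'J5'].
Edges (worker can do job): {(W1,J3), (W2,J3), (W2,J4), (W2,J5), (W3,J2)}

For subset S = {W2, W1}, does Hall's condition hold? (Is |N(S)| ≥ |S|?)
Yes: |N(S)| = 3, |S| = 2

Subset S = {W2, W1}
Neighbors N(S) = {J3, J4, J5}

|N(S)| = 3, |S| = 2
Hall's condition: |N(S)| ≥ |S| is satisfied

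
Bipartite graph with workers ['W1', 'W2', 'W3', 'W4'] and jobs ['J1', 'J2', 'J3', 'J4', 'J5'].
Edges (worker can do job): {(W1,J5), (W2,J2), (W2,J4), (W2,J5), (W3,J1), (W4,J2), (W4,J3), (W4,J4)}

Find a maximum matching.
Matching: {(W1,J5), (W2,J4), (W3,J1), (W4,J2)}

Maximum matching (size 4):
  W1 → J5
  W2 → J4
  W3 → J1
  W4 → J2

Each worker is assigned to at most one job, and each job to at most one worker.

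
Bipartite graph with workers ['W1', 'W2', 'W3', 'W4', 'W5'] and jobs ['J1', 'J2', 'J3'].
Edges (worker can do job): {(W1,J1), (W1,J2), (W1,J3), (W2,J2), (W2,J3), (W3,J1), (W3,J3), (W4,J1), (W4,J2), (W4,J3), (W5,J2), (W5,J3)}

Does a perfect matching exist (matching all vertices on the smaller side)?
Yes, perfect matching exists (size 3)

Perfect matching: {(W3,J1), (W4,J2), (W5,J3)}
All 3 vertices on the smaller side are matched.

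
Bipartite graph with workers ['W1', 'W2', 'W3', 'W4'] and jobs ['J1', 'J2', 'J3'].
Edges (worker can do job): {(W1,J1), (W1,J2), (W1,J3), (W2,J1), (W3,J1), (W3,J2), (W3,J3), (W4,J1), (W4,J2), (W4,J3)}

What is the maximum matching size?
Maximum matching size = 3

Maximum matching: {(W1,J2), (W3,J3), (W4,J1)}
Size: 3

This assigns 3 workers to 3 distinct jobs.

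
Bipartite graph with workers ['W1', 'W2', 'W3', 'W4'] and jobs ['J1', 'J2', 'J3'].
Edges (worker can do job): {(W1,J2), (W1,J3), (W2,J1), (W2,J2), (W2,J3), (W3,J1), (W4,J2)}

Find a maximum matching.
Matching: {(W1,J3), (W3,J1), (W4,J2)}

Maximum matching (size 3):
  W1 → J3
  W3 → J1
  W4 → J2

Each worker is assigned to at most one job, and each job to at most one worker.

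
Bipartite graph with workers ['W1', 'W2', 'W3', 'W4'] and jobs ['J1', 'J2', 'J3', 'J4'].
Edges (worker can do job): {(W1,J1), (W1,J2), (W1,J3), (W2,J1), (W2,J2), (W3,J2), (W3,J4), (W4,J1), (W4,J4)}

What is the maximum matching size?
Maximum matching size = 4

Maximum matching: {(W1,J3), (W2,J1), (W3,J2), (W4,J4)}
Size: 4

This assigns 4 workers to 4 distinct jobs.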